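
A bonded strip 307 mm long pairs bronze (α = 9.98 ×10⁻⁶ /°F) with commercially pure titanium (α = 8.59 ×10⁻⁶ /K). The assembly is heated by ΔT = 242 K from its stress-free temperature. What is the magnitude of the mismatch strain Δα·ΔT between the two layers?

bronze: α = 9.98×10⁻⁶/°F × 9/5 = 18.0×10⁻⁶/K.
Δα = |18.0 − 8.59|×10⁻⁶/K = 9.37×10⁻⁶/K.
Mismatch strain = Δα·ΔT = 9.37×10⁻⁶ × 242.0 = 2.27×10⁻³.

2.27×10⁻³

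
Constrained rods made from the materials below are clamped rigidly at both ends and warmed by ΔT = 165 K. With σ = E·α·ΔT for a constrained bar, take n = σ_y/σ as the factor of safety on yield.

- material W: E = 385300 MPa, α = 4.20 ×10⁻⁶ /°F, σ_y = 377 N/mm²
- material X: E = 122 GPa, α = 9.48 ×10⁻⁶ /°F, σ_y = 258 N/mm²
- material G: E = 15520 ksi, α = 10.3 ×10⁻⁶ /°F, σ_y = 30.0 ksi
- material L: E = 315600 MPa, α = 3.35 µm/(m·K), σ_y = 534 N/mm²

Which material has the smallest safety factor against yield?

material G

In consistent units (E in GPa, α in ×10⁻⁶/K, σ_y in MPa):
  material W: E = 385.3, α = 7.56, σ_y = 377.0 → σ = 481 MPa, n = 0.784
  material X: E = 122.0, α = 17.1, σ_y = 258.0 → σ = 343 MPa, n = 0.751
  material G: E = 107.0, α = 18.5, σ_y = 206.8 → σ = 327 MPa, n = 0.632
  material L: E = 315.6, α = 3.35, σ_y = 534.0 → σ = 174 MPa, n = 3.06
The minimum is material G at n = 0.632.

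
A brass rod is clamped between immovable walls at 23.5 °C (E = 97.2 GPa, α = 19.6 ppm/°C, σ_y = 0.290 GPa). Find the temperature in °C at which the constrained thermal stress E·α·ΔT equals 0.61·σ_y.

116 °C

σ_y = 0.290 GPa = 290.0 MPa.
E·α·ΔT = 176.9 MPa ⇒ ΔT = 176.9 / (97.20×10³ × 19.6×10⁻⁶) = 92.86 K.
T = 23.5 + 92.86 = 116.4 °C.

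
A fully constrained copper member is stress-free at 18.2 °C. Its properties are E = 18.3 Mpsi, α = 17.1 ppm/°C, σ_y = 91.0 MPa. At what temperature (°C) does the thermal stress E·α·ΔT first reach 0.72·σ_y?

E = 18.3 Mpsi = 126.2 GPa.
E·α·ΔT = 65.52 MPa ⇒ ΔT = 65.52 / (126.2×10³ × 17.1×10⁻⁶) = 30.37 K.
T = 18.2 + 30.37 = 48.57 °C.

48.6 °C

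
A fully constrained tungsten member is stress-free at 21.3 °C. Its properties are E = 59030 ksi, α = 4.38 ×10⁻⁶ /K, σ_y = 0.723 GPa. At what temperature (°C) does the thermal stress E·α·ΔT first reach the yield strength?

E = 59030 ksi = 407.0 GPa.
σ_y = 0.723 GPa = 723.0 MPa.
E·α·ΔT = 723.0 MPa ⇒ ΔT = 723.0 / (407.0×10³ × 4.38×10⁻⁶) = 405.6 K.
T = 21.3 + 405.6 = 426.9 °C.

427 °C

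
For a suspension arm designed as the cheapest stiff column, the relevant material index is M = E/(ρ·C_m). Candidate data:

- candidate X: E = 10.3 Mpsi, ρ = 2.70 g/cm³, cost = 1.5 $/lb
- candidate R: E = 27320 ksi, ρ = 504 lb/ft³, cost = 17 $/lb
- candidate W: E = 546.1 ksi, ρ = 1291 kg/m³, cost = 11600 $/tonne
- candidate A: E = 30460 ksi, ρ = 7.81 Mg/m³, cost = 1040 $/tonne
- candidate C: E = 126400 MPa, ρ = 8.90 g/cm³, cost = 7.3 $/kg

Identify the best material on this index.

Normalizing units and computing the index:
  candidate X: E = 71.02 GPa, ρ = 2700 kg/m³, cost = 3.307 $/kg
  candidate R: E = 188.4 GPa, ρ = 8073 kg/m³, cost = 37.48 $/kg
  candidate W: E = 3.765 GPa, ρ = 1291 kg/m³, cost = 11.60 $/kg
  candidate A: E = 210.0 GPa, ρ = 7810 kg/m³, cost = 1.040 $/kg
  candidate C: E = 126.4 GPa, ρ = 8900 kg/m³, cost = 7.300 $/kg
  candidate A: M = 25.9 MN·m per $
  candidate X: M = 7.95 MN·m per $
  candidate C: M = 1.95 MN·m per $
  candidate R: M = 0.623 MN·m per $
  candidate W: M = 0.251 MN·m per $
Candidate A ranks first.

candidate A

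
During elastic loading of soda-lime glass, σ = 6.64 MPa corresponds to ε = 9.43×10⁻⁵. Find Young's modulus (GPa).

70.4 GPa

E = σ/ε = 6.64 MPa / 9.43×10⁻⁵ = 70410 MPa = 70.4 GPa.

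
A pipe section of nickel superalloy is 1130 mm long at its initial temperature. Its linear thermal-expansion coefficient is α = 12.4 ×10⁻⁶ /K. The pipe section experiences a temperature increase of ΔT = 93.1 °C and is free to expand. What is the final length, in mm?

1131.3 mm

ΔL = α·L₀·ΔT = 12.4×10⁻⁶ × 1130 mm × 93.10 K = 1.30 mm.
L = L₀ + ΔL = 1130 + 1.30 = 1131.3 mm.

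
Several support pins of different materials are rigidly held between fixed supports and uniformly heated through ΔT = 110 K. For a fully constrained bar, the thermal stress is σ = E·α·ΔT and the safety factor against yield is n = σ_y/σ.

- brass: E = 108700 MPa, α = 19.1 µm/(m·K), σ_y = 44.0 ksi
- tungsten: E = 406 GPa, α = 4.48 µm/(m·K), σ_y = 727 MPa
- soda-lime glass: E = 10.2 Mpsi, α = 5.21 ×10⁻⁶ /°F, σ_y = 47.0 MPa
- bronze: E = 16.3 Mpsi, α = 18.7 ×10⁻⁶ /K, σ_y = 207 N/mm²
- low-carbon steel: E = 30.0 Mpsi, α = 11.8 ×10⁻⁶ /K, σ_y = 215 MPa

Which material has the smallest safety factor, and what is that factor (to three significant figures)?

In consistent units (E in GPa, α in ×10⁻⁶/K, σ_y in MPa):
  brass: E = 108.7, α = 19.1, σ_y = 303.4 → σ = 228 MPa, n = 1.33
  tungsten: E = 406.0, α = 4.48, σ_y = 727.0 → σ = 200 MPa, n = 3.63
  soda-lime glass: E = 70.33, α = 9.38, σ_y = 47.00 → σ = 72.5 MPa, n = 0.648
  bronze: E = 112.4, α = 18.7, σ_y = 207.0 → σ = 231 MPa, n = 0.895
  low-carbon steel: E = 206.8, α = 11.8, σ_y = 215.0 → σ = 268 MPa, n = 0.801
Smallest n: soda-lime glass with n = 0.648.

soda-lime glass, n = 0.648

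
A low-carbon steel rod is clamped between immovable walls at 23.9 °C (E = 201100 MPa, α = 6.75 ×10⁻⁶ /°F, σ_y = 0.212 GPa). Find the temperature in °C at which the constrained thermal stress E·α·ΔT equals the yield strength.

111 °C

E = 201100 MPa = 201.1 GPa.
α = 6.75×10⁻⁶/°F × 9/5 = 12.1×10⁻⁶/K.
σ_y = 0.212 GPa = 212.0 MPa.
E·α·ΔT = 212.0 MPa ⇒ ΔT = 212.0 / (201.1×10³ × 12.1×10⁻⁶) = 86.77 K.
T = 23.9 + 86.77 = 110.7 °C.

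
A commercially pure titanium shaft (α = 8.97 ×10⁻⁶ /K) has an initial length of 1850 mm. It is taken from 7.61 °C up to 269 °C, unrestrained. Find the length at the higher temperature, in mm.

ΔT = 269 − 7.61 = 261.4 K.
ΔL = α·L₀·ΔT = 8.97×10⁻⁶ × 1850 mm × 261.4 K = 4.34 mm.
L = L₀ + ΔL = 1850 + 4.34 = 1854.3 mm.

1854.3 mm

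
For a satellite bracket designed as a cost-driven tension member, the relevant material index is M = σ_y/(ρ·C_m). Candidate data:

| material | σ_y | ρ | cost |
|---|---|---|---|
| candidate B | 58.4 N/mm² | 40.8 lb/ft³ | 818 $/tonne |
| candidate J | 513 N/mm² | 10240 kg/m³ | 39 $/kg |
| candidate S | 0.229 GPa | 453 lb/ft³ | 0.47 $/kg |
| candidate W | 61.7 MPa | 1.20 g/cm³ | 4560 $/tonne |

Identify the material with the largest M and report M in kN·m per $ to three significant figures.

In SI units:
  candidate B: σ_y = 58.40 MPa, ρ = 653.6 kg/m³, cost = 0.8180 $/kg
  candidate J: σ_y = 513.0 MPa, ρ = 10240 kg/m³, cost = 39.00 $/kg
  candidate S: σ_y = 229.0 MPa, ρ = 7256 kg/m³, cost = 0.4700 $/kg
  candidate W: σ_y = 61.70 MPa, ρ = 1200 kg/m³, cost = 4.560 $/kg
  candidate B: M = 109 kN·m per $
  candidate S: M = 67.1 kN·m per $
  candidate W: M = 11.3 kN·m per $
  candidate J: M = 1.28 kN·m per $
The maximum is for candidate B.

candidate B, M = 109 kN·m per $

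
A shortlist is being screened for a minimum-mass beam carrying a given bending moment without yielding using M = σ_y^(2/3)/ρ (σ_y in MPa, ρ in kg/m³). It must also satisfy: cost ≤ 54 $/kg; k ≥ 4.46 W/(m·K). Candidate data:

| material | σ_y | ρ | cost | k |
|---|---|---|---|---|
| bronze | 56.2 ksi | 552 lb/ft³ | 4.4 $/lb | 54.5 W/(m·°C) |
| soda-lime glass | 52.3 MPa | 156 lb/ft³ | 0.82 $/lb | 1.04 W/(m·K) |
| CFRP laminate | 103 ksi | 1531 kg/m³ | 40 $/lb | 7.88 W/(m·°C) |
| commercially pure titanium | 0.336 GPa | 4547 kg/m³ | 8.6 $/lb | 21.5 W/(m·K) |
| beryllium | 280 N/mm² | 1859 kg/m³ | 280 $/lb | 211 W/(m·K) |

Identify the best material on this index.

commercially pure titanium

Screen on constraints: cost ≤ 54 $/kg; k ≥ 4.46 W/(m·K). Survivors: bronze, commercially pure titanium.
Convert each candidate to consistent units, then evaluate M:
  bronze: σ_y = 387.5 MPa, ρ = 8842 kg/m³
  commercially pure titanium: σ_y = 336.0 MPa, ρ = 4547 kg/m³
  commercially pure titanium: M = 10.6×10⁻³
  bronze: M = 6.01×10⁻³
Highest index: commercially pure titanium.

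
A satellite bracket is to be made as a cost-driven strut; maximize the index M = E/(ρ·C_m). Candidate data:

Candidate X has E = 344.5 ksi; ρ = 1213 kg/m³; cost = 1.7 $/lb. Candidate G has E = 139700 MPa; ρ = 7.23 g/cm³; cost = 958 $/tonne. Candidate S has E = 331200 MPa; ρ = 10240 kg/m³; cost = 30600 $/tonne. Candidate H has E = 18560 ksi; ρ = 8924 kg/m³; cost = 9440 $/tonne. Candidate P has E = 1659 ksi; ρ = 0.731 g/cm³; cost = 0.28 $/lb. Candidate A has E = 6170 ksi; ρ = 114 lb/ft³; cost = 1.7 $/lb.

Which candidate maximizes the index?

candidate P

After converting to SI:
  candidate X: E = 2.375 GPa, ρ = 1213 kg/m³, cost = 3.748 $/kg
  candidate G: E = 139.7 GPa, ρ = 7230 kg/m³, cost = 0.9580 $/kg
  candidate S: E = 331.2 GPa, ρ = 10240 kg/m³, cost = 30.60 $/kg
  candidate H: E = 128.0 GPa, ρ = 8924 kg/m³, cost = 9.440 $/kg
  candidate P: E = 11.44 GPa, ρ = 731.0 kg/m³, cost = 0.6173 $/kg
  candidate A: E = 42.54 GPa, ρ = 1826 kg/m³, cost = 3.748 $/kg
  candidate P: M = 25.3 MN·m per $
  candidate G: M = 20.2 MN·m per $
  candidate A: M = 6.22 MN·m per $
  candidate H: M = 1.52 MN·m per $
  candidate S: M = 1.06 MN·m per $
  candidate X: M = 0.522 MN·m per $
Candidate P ranks first.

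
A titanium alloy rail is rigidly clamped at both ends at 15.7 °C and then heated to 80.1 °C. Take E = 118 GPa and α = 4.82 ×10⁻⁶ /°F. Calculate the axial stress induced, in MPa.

65.9 MPa

α = 4.82×10⁻⁶/°F × 9/5 = 8.68×10⁻⁶/K.
ΔT = 64.40 K. Constrained thermal stress σ = E·α·ΔT = 118.0×10³ MPa × 8.68×10⁻⁶ × 64.40 = 65.9 MPa (compressive).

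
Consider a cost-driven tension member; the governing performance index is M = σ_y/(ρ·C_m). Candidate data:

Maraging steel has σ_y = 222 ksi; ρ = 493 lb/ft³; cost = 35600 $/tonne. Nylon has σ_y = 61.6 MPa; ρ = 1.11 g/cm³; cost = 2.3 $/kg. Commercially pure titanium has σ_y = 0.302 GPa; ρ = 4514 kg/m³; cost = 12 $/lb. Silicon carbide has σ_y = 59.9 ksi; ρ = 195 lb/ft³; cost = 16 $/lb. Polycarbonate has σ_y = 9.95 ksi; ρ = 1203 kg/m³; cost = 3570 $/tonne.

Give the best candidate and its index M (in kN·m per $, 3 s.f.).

nylon, M = 24.1 kN·m per $

In SI units:
  maraging steel: σ_y = 1531 MPa, ρ = 7897 kg/m³, cost = 35.60 $/kg
  nylon: σ_y = 61.60 MPa, ρ = 1110 kg/m³, cost = 2.300 $/kg
  commercially pure titanium: σ_y = 302.0 MPa, ρ = 4514 kg/m³, cost = 26.46 $/kg
  silicon carbide: σ_y = 413.0 MPa, ρ = 3124 kg/m³, cost = 35.27 $/kg
  polycarbonate: σ_y = 68.60 MPa, ρ = 1203 kg/m³, cost = 3.570 $/kg
  nylon: M = 24.1 kN·m per $
  polycarbonate: M = 16.0 kN·m per $
  maraging steel: M = 5.44 kN·m per $
  silicon carbide: M = 3.75 kN·m per $
  commercially pure titanium: M = 2.53 kN·m per $
Highest index: nylon.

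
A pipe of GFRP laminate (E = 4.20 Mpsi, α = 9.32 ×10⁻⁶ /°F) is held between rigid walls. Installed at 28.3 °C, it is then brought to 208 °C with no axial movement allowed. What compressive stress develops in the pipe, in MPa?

E = 4.20 Mpsi = 28.96 GPa.
α = 9.32×10⁻⁶/°F × 9/5 = 16.8×10⁻⁶/K.
ΔT = 179.7 K. Constrained thermal stress σ = E·α·ΔT = 28.96×10³ MPa × 16.8×10⁻⁶ × 179.7 = 87.3 MPa (compressive).

87.3 MPa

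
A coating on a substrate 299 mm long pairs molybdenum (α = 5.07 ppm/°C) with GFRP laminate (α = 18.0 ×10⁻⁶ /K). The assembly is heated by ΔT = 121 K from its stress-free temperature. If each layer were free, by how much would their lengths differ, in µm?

Δα = |5.07 − 18.0|×10⁻⁶/K = 12.9×10⁻⁶/K.
ΔL_mismatch = Δα·L·ΔT = 12.9×10⁻⁶ × 299.0 mm × 121.0 K = 468 µm.

468 µm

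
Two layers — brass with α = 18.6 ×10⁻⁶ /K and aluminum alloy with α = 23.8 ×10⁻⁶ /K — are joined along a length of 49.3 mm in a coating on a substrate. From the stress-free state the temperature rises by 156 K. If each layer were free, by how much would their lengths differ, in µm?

Δα = |18.6 − 23.8|×10⁻⁶/K = 5.20×10⁻⁶/K.
ΔL_mismatch = Δα·L·ΔT = 5.20×10⁻⁶ × 49.3 mm × 156.0 K = 40.0 µm.

40.0 µm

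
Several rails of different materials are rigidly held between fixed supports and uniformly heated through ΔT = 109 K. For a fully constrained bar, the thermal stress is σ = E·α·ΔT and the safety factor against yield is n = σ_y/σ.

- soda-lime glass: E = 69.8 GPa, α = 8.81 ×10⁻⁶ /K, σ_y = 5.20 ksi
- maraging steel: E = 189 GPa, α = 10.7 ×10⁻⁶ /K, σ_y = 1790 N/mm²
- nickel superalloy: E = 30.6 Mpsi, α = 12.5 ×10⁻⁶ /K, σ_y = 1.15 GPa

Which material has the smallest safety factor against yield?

soda-lime glass

With everything in SI (GPa, ×10⁻⁶/K, MPa):
  soda-lime glass: E = 69.80, α = 8.81, σ_y = 35.85 → σ = 67.0 MPa, n = 0.535
  maraging steel: E = 189.0, α = 10.7, σ_y = 1790 → σ = 220 MPa, n = 8.12
  nickel superalloy: E = 211.0, α = 12.5, σ_y = 1150 → σ = 287 MPa, n = 4.00
Smallest n: soda-lime glass with n = 0.535.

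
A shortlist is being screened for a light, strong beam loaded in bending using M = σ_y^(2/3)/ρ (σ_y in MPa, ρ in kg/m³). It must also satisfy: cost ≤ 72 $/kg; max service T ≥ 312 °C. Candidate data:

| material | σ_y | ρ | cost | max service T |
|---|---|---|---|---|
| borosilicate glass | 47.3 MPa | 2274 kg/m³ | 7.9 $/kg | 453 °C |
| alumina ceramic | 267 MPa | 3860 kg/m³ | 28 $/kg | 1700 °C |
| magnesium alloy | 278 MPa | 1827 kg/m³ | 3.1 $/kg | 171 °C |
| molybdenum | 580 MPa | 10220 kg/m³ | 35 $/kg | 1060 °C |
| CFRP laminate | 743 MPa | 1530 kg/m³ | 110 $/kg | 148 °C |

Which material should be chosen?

alumina ceramic

Screen on constraints: cost ≤ 72 $/kg; max service T ≥ 312 °C. Survivors: borosilicate glass, alumina ceramic, molybdenum.
Evaluate M for each candidate:
  alumina ceramic: M = 10.7×10⁻³
  molybdenum: M = 6.81×10⁻³
  borosilicate glass: M = 5.75×10⁻³
Alumina ceramic has the largest M.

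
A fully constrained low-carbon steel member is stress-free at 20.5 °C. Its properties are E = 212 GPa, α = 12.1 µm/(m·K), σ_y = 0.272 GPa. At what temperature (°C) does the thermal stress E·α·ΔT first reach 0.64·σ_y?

88.4 °C

σ_y = 0.272 GPa = 272.0 MPa.
E·α·ΔT = 174.1 MPa ⇒ ΔT = 174.1 / (212.0×10³ × 12.1×10⁻⁶) = 67.86 K.
T = 20.5 + 67.86 = 88.36 °C.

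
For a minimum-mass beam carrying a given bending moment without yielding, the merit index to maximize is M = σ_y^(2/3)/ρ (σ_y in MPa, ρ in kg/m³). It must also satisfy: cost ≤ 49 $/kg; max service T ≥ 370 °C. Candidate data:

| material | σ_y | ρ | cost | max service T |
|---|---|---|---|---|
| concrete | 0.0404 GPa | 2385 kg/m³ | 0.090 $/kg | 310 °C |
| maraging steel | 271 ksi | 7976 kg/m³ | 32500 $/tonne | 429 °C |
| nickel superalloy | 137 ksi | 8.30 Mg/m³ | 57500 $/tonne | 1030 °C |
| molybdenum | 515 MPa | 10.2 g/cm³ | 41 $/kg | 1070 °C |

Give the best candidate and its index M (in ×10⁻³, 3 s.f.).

maraging steel, M = 19.0×10⁻³

Screen on constraints: cost ≤ 49 $/kg; max service T ≥ 370 °C. Survivors: maraging steel, molybdenum.
Putting every candidate on a common basis:
  maraging steel: σ_y = 1868 MPa, ρ = 7976 kg/m³
  molybdenum: σ_y = 515.0 MPa, ρ = 10200 kg/m³
  maraging steel: M = 19.0×10⁻³
  molybdenum: M = 6.30×10⁻³
Highest index: maraging steel.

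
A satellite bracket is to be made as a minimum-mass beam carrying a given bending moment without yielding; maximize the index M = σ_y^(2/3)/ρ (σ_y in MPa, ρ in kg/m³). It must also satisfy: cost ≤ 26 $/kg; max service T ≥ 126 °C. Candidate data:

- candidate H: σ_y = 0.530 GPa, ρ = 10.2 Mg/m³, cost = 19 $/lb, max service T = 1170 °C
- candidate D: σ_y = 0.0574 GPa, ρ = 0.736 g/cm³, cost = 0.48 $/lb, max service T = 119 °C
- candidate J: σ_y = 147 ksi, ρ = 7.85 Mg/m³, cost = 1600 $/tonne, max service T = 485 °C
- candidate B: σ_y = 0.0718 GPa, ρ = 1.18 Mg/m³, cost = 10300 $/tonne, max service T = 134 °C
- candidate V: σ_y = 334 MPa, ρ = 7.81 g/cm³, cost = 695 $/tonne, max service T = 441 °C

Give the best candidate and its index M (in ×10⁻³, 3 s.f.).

Screen on constraints: cost ≤ 26 $/kg; max service T ≥ 126 °C. Survivors: candidate J, candidate B, candidate V.
In SI units:
  candidate J: σ_y = 1014 MPa, ρ = 7850 kg/m³
  candidate B: σ_y = 71.80 MPa, ρ = 1180 kg/m³
  candidate V: σ_y = 334.0 MPa, ρ = 7810 kg/m³
  candidate B: M = 14.6×10⁻³
  candidate J: M = 12.9×10⁻³
  candidate V: M = 6.16×10⁻³
Candidate B has the largest M.

candidate B, M = 14.6×10⁻³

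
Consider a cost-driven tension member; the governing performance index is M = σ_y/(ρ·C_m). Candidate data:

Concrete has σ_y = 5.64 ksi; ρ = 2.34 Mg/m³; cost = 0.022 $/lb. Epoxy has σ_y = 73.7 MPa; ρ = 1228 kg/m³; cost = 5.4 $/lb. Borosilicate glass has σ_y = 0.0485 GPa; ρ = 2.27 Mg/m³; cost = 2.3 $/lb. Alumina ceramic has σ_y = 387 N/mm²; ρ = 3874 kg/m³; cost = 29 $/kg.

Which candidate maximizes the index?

After converting to SI:
  concrete: σ_y = 38.89 MPa, ρ = 2340 kg/m³, cost = 0.04850 $/kg
  epoxy: σ_y = 73.70 MPa, ρ = 1228 kg/m³, cost = 11.90 $/kg
  borosilicate glass: σ_y = 48.50 MPa, ρ = 2270 kg/m³, cost = 5.071 $/kg
  alumina ceramic: σ_y = 387.0 MPa, ρ = 3874 kg/m³, cost = 29.00 $/kg
  concrete: M = 343 kN·m per $
  epoxy: M = 5.04 kN·m per $
  borosilicate glass: M = 4.21 kN·m per $
  alumina ceramic: M = 3.44 kN·m per $
Concrete has the largest M.

concrete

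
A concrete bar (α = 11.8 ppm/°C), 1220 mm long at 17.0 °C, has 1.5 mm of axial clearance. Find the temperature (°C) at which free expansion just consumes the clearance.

121 °C

α·L₀·ΔT = 1.5 mm ⇒ ΔT = 1.5 / (11.8×10⁻⁶ × 1220.0) = 104.2 K.
T = 17.0 + 104.2 = 121.2 °C.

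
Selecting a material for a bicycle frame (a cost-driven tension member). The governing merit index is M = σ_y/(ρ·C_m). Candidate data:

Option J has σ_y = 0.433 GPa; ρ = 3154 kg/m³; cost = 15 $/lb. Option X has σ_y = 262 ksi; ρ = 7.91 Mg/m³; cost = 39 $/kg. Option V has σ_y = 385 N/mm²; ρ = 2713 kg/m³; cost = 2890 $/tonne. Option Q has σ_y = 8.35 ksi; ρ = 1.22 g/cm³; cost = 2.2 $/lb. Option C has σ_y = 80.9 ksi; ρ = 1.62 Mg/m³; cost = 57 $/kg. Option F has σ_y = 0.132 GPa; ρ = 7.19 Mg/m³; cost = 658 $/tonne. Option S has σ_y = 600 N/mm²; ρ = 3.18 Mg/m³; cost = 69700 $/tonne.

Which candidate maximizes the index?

Normalizing units and computing the index:
  option J: σ_y = 433.0 MPa, ρ = 3154 kg/m³, cost = 33.07 $/kg
  option X: σ_y = 1806 MPa, ρ = 7910 kg/m³, cost = 39.00 $/kg
  option V: σ_y = 385.0 MPa, ρ = 2713 kg/m³, cost = 2.890 $/kg
  option Q: σ_y = 57.57 MPa, ρ = 1220 kg/m³, cost = 4.850 $/kg
  option C: σ_y = 557.8 MPa, ρ = 1620 kg/m³, cost = 57.00 $/kg
  option F: σ_y = 132.0 MPa, ρ = 7190 kg/m³, cost = 0.6580 $/kg
  option S: σ_y = 600.0 MPa, ρ = 3180 kg/m³, cost = 69.70 $/kg
  option V: M = 49.1 kN·m per $
  option F: M = 27.9 kN·m per $
  option Q: M = 9.73 kN·m per $
  option C: M = 6.04 kN·m per $
  option X: M = 5.86 kN·m per $
  option J: M = 4.15 kN·m per $
  option S: M = 2.71 kN·m per $
Option V ranks first.

option V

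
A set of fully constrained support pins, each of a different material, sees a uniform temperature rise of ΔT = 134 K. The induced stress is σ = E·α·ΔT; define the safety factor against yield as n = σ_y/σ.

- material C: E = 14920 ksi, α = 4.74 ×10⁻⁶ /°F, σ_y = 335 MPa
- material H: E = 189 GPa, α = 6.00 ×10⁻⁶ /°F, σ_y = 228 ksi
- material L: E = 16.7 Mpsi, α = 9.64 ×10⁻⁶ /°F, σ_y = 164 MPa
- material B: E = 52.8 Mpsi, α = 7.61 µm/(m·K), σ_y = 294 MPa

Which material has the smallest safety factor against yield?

material L

In consistent units (E in GPa, α in ×10⁻⁶/K, σ_y in MPa):
  material C: E = 102.9, α = 8.53, σ_y = 335.0 → σ = 118 MPa, n = 2.85
  material H: E = 189.0, α = 10.8, σ_y = 1572 → σ = 274 MPa, n = 5.75
  material L: E = 115.1, α = 17.4, σ_y = 164.0 → σ = 268 MPa, n = 0.613
  material B: E = 364.0, α = 7.61, σ_y = 294.0 → σ = 371 MPa, n = 0.792
Smallest n: material L with n = 0.613.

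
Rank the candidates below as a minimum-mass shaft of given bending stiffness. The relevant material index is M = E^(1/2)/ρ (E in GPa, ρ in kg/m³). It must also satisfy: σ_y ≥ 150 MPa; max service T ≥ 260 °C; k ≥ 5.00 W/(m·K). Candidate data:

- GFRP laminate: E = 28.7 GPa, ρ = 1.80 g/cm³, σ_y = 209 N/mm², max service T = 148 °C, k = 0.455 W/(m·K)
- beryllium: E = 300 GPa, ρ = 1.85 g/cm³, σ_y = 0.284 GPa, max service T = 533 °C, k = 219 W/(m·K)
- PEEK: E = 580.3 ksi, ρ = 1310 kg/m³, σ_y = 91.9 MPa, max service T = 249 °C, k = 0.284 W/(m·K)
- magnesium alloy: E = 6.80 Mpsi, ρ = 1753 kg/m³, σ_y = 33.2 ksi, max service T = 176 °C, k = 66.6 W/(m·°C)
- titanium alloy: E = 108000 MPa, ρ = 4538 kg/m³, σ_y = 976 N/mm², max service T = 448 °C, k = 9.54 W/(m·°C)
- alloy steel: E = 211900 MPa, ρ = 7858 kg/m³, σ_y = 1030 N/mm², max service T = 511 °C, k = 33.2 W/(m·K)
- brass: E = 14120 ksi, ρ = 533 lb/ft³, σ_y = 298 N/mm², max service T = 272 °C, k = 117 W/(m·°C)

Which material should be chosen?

beryllium

Screen on constraints: σ_y ≥ 150 MPa; max service T ≥ 260 °C; k ≥ 5.00 W/(m·K). Survivors: beryllium, titanium alloy, alloy steel, brass.
Convert each candidate to consistent units, then evaluate M:
  beryllium: E = 300.0 GPa, ρ = 1850 kg/m³
  titanium alloy: E = 108.0 GPa, ρ = 4538 kg/m³
  alloy steel: E = 211.9 GPa, ρ = 7858 kg/m³
  brass: E = 97.35 GPa, ρ = 8538 kg/m³
  beryllium: M = 9.36×10⁻³
  titanium alloy: M = 2.29×10⁻³
  alloy steel: M = 1.85×10⁻³
  brass: M = 1.16×10⁻³
Highest index: beryllium.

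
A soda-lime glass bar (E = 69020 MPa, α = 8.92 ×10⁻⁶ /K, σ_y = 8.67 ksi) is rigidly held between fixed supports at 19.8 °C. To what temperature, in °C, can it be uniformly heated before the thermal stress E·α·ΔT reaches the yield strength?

E = 69020 MPa = 69.02 GPa.
σ_y = 8.67 ksi = 59.78 MPa.
E·α·ΔT = 59.78 MPa ⇒ ΔT = 59.78 / (69.02×10³ × 8.92×10⁻⁶) = 97.10 K.
T = 19.8 + 97.10 = 116.9 °C.

117 °C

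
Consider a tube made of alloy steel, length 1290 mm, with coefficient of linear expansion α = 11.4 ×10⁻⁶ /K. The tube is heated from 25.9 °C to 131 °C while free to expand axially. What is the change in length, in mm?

1.55 mm

ΔT = 131 − 25.9 = 105.1 K.
ΔL = α·L₀·ΔT = 11.4×10⁻⁶ × 1290 mm × 105.1 K = 1.55 mm.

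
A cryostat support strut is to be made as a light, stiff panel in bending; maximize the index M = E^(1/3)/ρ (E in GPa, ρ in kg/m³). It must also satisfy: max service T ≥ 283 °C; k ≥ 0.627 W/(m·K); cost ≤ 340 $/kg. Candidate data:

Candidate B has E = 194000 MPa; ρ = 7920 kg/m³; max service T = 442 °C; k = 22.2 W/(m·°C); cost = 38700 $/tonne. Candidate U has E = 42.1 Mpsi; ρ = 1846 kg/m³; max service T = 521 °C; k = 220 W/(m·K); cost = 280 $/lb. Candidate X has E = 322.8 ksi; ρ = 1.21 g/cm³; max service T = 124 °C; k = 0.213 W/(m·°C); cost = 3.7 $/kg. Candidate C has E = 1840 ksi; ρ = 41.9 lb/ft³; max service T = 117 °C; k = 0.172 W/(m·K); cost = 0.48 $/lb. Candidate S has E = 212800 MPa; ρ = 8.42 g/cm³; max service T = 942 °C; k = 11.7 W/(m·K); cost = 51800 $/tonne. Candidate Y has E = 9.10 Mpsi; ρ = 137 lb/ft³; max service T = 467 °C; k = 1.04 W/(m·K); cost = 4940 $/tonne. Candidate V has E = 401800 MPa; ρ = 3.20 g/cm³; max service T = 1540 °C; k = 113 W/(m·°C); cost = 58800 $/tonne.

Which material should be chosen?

candidate V

Screen on constraints: max service T ≥ 283 °C; k ≥ 0.627 W/(m·K); cost ≤ 340 $/kg. Survivors: candidate B, candidate S, candidate Y, candidate V.
Putting every candidate on a common basis:
  candidate B: E = 194.0 GPa, ρ = 7920 kg/m³
  candidate S: E = 212.8 GPa, ρ = 8420 kg/m³
  candidate Y: E = 62.74 GPa, ρ = 2195 kg/m³
  candidate V: E = 401.8 GPa, ρ = 3200 kg/m³
  candidate V: M = 2.31×10⁻³
  candidate Y: M = 1.81×10⁻³
  candidate B: M = 0.731×10⁻³
  candidate S: M = 0.709×10⁻³
The maximum is for candidate V.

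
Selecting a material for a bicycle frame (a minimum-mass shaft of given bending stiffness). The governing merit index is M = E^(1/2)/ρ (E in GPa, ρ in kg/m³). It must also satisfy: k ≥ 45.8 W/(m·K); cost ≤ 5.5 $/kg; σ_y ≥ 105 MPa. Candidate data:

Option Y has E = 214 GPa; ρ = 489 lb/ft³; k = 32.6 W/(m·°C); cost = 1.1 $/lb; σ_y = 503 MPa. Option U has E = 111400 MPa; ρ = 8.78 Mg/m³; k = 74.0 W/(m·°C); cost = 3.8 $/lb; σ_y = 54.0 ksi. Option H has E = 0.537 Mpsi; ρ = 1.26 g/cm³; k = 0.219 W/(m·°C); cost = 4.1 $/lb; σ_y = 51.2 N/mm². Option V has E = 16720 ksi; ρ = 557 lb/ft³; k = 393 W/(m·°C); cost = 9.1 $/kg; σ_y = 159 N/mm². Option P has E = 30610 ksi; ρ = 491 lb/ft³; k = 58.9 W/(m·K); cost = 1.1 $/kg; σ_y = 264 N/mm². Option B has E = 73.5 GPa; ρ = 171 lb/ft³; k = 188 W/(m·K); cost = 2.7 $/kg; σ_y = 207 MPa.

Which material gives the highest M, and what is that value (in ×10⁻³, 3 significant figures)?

Screen on constraints: k ≥ 45.8 W/(m·K); cost ≤ 5.5 $/kg; σ_y ≥ 105 MPa. Survivors: option P, option B.
Convert each candidate to consistent units, then evaluate M:
  option P: E = 211.0 GPa, ρ = 7865 kg/m³
  option B: E = 73.50 GPa, ρ = 2739 kg/m³
  option B: M = 3.13×10⁻³
  option P: M = 1.85×10⁻³
Option B has the largest M.

option B, M = 3.13×10⁻³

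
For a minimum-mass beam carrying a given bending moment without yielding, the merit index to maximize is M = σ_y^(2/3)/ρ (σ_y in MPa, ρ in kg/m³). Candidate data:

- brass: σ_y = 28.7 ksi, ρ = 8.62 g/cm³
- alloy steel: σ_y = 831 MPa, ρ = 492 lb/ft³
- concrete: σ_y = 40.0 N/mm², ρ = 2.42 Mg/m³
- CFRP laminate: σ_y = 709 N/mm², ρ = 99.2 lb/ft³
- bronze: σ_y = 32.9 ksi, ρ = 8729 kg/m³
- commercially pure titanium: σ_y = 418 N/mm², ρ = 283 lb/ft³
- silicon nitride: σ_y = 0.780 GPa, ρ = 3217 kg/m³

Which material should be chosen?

CFRP laminate

After converting to SI:
  brass: σ_y = 197.9 MPa, ρ = 8620 kg/m³
  alloy steel: σ_y = 831.0 MPa, ρ = 7881 kg/m³
  concrete: σ_y = 40.00 MPa, ρ = 2420 kg/m³
  CFRP laminate: σ_y = 709.0 MPa, ρ = 1589 kg/m³
  bronze: σ_y = 226.8 MPa, ρ = 8729 kg/m³
  commercially pure titanium: σ_y = 418.0 MPa, ρ = 4533 kg/m³
  silicon nitride: σ_y = 780.0 MPa, ρ = 3217 kg/m³
  CFRP laminate: M = 50.0×10⁻³
  silicon nitride: M = 26.3×10⁻³
  commercially pure titanium: M = 12.3×10⁻³
  alloy steel: M = 11.2×10⁻³
  concrete: M = 4.83×10⁻³
  bronze: M = 4.26×10⁻³
  brass: M = 3.94×10⁻³
CFRP laminate ranks first.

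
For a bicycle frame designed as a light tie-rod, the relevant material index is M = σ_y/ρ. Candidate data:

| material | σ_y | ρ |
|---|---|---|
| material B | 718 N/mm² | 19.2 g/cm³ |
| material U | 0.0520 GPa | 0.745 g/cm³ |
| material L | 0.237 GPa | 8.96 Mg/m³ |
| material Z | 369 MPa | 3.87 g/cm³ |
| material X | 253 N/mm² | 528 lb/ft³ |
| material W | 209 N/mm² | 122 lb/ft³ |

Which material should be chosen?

material W

Convert each candidate to consistent units, then evaluate M:
  material B: σ_y = 718.0 MPa, ρ = 19200 kg/m³
  material U: σ_y = 52.00 MPa, ρ = 745.0 kg/m³
  material L: σ_y = 237.0 MPa, ρ = 8960 kg/m³
  material Z: σ_y = 369.0 MPa, ρ = 3870 kg/m³
  material X: σ_y = 253.0 MPa, ρ = 8458 kg/m³
  material W: σ_y = 209.0 MPa, ρ = 1954 kg/m³
  material W: M = 107 kN·m/kg
  material Z: M = 95.3 kN·m/kg
  material U: M = 69.8 kN·m/kg
  material B: M = 37.4 kN·m/kg
  material X: M = 29.9 kN·m/kg
  material L: M = 26.5 kN·m/kg
Highest index: material W.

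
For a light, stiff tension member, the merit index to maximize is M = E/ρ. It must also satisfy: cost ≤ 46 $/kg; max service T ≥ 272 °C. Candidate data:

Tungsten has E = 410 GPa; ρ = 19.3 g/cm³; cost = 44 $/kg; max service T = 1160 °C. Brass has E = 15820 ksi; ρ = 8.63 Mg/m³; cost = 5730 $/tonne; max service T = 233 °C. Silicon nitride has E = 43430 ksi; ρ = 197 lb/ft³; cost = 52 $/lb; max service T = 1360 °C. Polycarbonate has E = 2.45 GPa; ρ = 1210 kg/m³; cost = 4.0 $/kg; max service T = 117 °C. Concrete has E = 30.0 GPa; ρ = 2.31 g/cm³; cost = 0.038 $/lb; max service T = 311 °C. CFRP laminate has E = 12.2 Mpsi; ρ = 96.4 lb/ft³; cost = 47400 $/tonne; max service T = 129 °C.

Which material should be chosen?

tungsten

Screen on constraints: cost ≤ 46 $/kg; max service T ≥ 272 °C. Survivors: tungsten, concrete.
In SI units:
  tungsten: E = 410.0 GPa, ρ = 19300 kg/m³
  concrete: E = 30.00 GPa, ρ = 2310 kg/m³
  tungsten: M = 21.2 MN·m/kg
  concrete: M = 13.0 MN·m/kg
The maximum is for tungsten.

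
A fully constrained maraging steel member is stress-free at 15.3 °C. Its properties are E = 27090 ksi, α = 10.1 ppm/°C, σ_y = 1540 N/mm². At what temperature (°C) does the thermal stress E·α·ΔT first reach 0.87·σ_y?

726 °C

E = 27090 ksi = 186.8 GPa.
σ_y = 1540 N/mm² = 1540 MPa.
E·α·ΔT = 1340 MPa ⇒ ΔT = 1340 / (186.8×10³ × 10.1×10⁻⁶) = 710.2 K.
T = 15.3 + 710.2 = 725.5 °C.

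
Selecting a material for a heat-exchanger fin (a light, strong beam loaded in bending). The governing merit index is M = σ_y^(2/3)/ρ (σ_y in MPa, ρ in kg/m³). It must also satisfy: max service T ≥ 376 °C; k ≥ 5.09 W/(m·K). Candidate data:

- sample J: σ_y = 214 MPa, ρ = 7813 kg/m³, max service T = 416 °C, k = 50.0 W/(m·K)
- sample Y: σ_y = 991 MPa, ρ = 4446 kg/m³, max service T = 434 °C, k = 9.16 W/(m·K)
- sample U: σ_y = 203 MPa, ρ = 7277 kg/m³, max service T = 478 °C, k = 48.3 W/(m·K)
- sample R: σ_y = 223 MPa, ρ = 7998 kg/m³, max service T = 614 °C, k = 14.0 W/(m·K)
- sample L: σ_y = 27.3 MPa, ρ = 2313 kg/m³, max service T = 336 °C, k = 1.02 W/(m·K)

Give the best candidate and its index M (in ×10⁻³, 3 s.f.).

Screen on constraints: max service T ≥ 376 °C; k ≥ 5.09 W/(m·K). Survivors: sample J, sample Y, sample U, sample R.
Computing M directly (units already consistent):
  sample Y: M = 22.4×10⁻³
  sample U: M = 4.75×10⁻³
  sample R: M = 4.60×10⁻³
  sample J: M = 4.58×10⁻³
Sample Y has the largest M.

sample Y, M = 22.4×10⁻³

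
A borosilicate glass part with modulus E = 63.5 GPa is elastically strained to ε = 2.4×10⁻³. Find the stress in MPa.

σ = E·ε = 63500 MPa × 2.4×10⁻³ = 152 MPa.

152 MPa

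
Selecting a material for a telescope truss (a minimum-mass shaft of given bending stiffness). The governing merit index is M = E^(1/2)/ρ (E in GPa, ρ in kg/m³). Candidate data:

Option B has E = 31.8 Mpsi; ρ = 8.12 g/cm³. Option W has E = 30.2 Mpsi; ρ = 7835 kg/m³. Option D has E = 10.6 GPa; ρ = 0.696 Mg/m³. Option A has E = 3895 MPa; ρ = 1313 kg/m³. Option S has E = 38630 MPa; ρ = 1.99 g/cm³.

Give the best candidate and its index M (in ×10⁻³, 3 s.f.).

Convert each candidate to consistent units, then evaluate M:
  option B: E = 219.3 GPa, ρ = 8120 kg/m³
  option W: E = 208.2 GPa, ρ = 7835 kg/m³
  option D: E = 10.60 GPa, ρ = 696.0 kg/m³
  option A: E = 3.895 GPa, ρ = 1313 kg/m³
  option S: E = 38.63 GPa, ρ = 1990 kg/m³
  option D: M = 4.68×10⁻³
  option S: M = 3.12×10⁻³
  option W: M = 1.84×10⁻³
  option B: M = 1.82×10⁻³
  option A: M = 1.50×10⁻³
Option D ranks first.

option D, M = 4.68×10⁻³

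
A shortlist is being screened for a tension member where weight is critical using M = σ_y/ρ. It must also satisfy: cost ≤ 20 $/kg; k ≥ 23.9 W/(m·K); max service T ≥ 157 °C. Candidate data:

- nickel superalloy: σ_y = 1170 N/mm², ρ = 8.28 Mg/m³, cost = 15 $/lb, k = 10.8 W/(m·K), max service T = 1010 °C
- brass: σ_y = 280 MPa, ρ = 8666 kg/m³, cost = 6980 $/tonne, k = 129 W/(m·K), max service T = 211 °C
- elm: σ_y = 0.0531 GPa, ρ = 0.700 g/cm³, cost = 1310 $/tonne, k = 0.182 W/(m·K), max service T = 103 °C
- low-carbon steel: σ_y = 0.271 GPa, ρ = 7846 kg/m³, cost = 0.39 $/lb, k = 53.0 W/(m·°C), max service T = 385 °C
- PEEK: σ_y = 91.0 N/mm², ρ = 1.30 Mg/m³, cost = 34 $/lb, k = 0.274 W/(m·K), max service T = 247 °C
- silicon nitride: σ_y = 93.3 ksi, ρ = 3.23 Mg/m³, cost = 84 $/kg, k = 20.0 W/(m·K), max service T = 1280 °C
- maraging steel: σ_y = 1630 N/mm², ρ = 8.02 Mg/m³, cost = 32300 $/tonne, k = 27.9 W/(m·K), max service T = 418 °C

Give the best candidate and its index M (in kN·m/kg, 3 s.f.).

Screen on constraints: cost ≤ 20 $/kg; k ≥ 23.9 W/(m·K); max service T ≥ 157 °C. Survivors: brass, low-carbon steel.
In SI units:
  brass: σ_y = 280.0 MPa, ρ = 8666 kg/m³
  low-carbon steel: σ_y = 271.0 MPa, ρ = 7846 kg/m³
  low-carbon steel: M = 34.5 kN·m/kg
  brass: M = 32.3 kN·m/kg
Low-carbon steel has the largest M.

low-carbon steel, M = 34.5 kN·m/kg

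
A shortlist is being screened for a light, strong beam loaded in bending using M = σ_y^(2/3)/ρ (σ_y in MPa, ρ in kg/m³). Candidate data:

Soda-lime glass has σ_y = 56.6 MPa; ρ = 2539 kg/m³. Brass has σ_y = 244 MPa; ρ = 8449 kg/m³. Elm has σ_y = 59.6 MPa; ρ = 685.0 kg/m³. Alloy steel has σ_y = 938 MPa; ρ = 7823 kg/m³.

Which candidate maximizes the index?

Computing M directly (units already consistent):
  elm: M = 22.3×10⁻³
  alloy steel: M = 12.2×10⁻³
  soda-lime glass: M = 5.81×10⁻³
  brass: M = 4.62×10⁻³
Elm ranks first.

elm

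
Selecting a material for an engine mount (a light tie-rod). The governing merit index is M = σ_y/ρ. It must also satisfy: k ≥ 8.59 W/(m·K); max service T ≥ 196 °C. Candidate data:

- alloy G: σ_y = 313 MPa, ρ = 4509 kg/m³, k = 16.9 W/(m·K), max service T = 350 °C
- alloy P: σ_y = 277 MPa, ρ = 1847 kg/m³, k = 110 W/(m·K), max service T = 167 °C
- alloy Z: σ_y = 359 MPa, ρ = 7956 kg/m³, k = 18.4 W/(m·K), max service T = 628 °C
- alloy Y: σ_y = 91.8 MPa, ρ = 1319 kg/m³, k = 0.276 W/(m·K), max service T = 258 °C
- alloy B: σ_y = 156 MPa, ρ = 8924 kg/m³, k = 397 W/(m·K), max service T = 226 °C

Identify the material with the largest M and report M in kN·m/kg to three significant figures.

alloy G, M = 69.4 kN·m/kg

Screen on constraints: k ≥ 8.59 W/(m·K); max service T ≥ 196 °C. Survivors: alloy G, alloy Z, alloy B.
Per-candidate index values:
  alloy G: M = 69.4 kN·m/kg
  alloy Z: M = 45.1 kN·m/kg
  alloy B: M = 17.5 kN·m/kg
Alloy G has the largest M.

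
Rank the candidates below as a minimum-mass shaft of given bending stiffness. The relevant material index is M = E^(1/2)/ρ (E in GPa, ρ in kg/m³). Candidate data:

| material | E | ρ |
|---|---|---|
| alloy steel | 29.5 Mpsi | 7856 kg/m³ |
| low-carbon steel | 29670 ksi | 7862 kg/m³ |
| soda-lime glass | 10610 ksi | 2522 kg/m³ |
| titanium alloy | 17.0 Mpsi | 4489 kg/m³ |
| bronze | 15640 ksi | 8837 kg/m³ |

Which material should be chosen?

Normalizing units and computing the index:
  alloy steel: E = 203.4 GPa, ρ = 7856 kg/m³
  low-carbon steel: E = 204.6 GPa, ρ = 7862 kg/m³
  soda-lime glass: E = 73.15 GPa, ρ = 2522 kg/m³
  titanium alloy: E = 117.2 GPa, ρ = 4489 kg/m³
  bronze: E = 107.8 GPa, ρ = 8837 kg/m³
  soda-lime glass: M = 3.39×10⁻³
  titanium alloy: M = 2.41×10⁻³
  low-carbon steel: M = 1.82×10⁻³
  alloy steel: M = 1.82×10⁻³
  bronze: M = 1.18×10⁻³
Soda-lime glass has the largest M.

soda-lime glass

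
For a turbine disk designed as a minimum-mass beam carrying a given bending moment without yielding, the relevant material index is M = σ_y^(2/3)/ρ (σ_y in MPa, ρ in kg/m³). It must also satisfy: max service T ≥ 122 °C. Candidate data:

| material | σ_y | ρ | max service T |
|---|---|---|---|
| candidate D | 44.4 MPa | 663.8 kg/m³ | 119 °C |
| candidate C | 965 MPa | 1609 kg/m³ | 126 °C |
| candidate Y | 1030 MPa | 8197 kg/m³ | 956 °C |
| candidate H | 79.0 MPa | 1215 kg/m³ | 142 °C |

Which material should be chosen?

candidate C

Screen on constraints: max service T ≥ 122 °C. Survivors: candidate C, candidate Y, candidate H.
Computing M directly (units already consistent):
  candidate C: M = 60.7×10⁻³
  candidate H: M = 15.2×10⁻³
  candidate Y: M = 12.4×10⁻³
The maximum is for candidate C.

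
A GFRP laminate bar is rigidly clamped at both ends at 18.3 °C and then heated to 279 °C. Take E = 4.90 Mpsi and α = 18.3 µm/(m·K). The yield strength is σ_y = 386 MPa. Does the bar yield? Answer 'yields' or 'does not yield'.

E = 4.90 Mpsi = 33.78 GPa.
ΔT = 260.7 K. Constrained thermal stress σ = E·α·ΔT = 33.78×10³ MPa × 18.3×10⁻⁶ × 260.7 = 161 MPa (compressive).
Compare to σ_y = 386 MPa: σ < σ_y, so it does not yield.

does not yield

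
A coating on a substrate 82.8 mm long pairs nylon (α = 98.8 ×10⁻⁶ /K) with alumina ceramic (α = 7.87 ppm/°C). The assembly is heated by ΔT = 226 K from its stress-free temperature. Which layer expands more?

nylon

α(nylon) = 98.8×10⁻⁶/K vs α(alumina ceramic) = 7.87×10⁻⁶/K.
Higher α expands more for the same ΔT: nylon.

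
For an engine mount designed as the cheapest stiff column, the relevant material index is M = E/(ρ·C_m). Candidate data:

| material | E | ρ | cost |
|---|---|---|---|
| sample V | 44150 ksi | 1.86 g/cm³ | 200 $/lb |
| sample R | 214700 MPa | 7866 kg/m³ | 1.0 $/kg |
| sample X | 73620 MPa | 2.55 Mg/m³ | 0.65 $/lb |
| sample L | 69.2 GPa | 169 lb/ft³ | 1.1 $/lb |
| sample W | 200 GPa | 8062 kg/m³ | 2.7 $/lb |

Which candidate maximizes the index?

Putting every candidate on a common basis:
  sample V: E = 304.4 GPa, ρ = 1860 kg/m³, cost = 440.9 $/kg
  sample R: E = 214.7 GPa, ρ = 7866 kg/m³, cost = 1.000 $/kg
  sample X: E = 73.62 GPa, ρ = 2550 kg/m³, cost = 1.433 $/kg
  sample L: E = 69.20 GPa, ρ = 2707 kg/m³, cost = 2.425 $/kg
  sample W: E = 200.0 GPa, ρ = 8062 kg/m³, cost = 5.952 $/kg
  sample R: M = 27.3 MN·m per $
  sample X: M = 20.1 MN·m per $
  sample L: M = 10.5 MN·m per $
  sample W: M = 4.17 MN·m per $
  sample V: M = 0.371 MN·m per $
The maximum is for sample R.

sample R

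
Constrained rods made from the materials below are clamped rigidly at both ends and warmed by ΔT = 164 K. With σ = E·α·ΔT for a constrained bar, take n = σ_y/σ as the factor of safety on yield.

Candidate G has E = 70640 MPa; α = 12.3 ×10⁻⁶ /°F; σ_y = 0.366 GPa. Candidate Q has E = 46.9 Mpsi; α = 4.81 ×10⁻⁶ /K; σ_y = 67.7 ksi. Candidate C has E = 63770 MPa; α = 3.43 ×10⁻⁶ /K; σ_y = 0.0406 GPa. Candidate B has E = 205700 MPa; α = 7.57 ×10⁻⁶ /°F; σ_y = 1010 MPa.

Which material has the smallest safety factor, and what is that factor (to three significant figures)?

Converting E to GPa, α to ×10⁻⁶/K, σ_y to MPa, then σ and n for each:
  candidate G: E = 70.64, α = 22.1, σ_y = 366.0 → σ = 256 MPa, n = 1.43
  candidate Q: E = 323.4, α = 4.81, σ_y = 466.8 → σ = 255 MPa, n = 1.83
  candidate C: E = 63.77, α = 3.43, σ_y = 40.60 → σ = 35.9 MPa, n = 1.13
  candidate B: E = 205.7, α = 13.6, σ_y = 1010 → σ = 460 MPa, n = 2.20
Smallest n: candidate C with n = 1.13.

candidate C, n = 1.13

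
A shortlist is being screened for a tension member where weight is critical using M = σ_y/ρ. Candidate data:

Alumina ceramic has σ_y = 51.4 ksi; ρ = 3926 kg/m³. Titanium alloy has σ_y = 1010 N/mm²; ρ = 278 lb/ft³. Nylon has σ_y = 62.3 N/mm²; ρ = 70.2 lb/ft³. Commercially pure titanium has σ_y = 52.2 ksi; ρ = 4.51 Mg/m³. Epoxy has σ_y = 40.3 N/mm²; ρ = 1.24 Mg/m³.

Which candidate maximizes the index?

titanium alloy

Putting every candidate on a common basis:
  alumina ceramic: σ_y = 354.4 MPa, ρ = 3926 kg/m³
  titanium alloy: σ_y = 1010 MPa, ρ = 4453 kg/m³
  nylon: σ_y = 62.30 MPa, ρ = 1124 kg/m³
  commercially pure titanium: σ_y = 359.9 MPa, ρ = 4510 kg/m³
  epoxy: σ_y = 40.30 MPa, ρ = 1240 kg/m³
  titanium alloy: M = 227 kN·m/kg
  alumina ceramic: M = 90.3 kN·m/kg
  commercially pure titanium: M = 79.8 kN·m/kg
  nylon: M = 55.4 kN·m/kg
  epoxy: M = 32.5 kN·m/kg
The maximum is for titanium alloy.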